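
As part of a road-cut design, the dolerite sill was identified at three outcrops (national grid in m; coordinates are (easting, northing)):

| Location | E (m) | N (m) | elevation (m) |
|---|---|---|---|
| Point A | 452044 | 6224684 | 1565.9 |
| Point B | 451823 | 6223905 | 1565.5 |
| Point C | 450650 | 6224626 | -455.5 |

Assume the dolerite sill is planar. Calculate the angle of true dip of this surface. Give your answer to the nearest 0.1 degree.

Let the plane be z = a·E + b·N + c.
Point B−Point A: −221a − 779b = −0.4;  Point C−Point A: −1394a − 58b = −2021.4.
Solving gives a = 1.46737, b = −0.41578.
Gradient magnitude |∇z| = √(a² + b²) = √(2.15318 + 0.17287) = 1.52514.
True dip = arctan(1.52514) = 56.7°, dipping toward WNW (azimuth ≈ 286°).

56.7°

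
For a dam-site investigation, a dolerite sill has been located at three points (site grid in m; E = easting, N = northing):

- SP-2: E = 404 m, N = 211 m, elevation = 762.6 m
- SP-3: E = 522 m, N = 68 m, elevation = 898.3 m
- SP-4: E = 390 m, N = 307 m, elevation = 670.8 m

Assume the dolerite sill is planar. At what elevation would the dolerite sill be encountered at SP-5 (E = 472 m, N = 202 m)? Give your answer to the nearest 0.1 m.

Two edge vectors: SP-2→SP-3 = (118, -143, 135.7), SP-2→SP-4 = (-14, 96, -91.8).
Normal n = (SP-2→SP-3) × (SP-2→SP-4) = (100.2, 8932.6, 9326).
So ∂z/∂E = −n_x/n_z = −0.01074 and ∂z/∂N = −n_y/n_z = −0.95782.
Intercept c from SP-2: 762.6 + 4.34 + 202.10 = 969.04.
At (472, 202): z = −5.1 − 193.5 + 969.04 = 770.5 m.

770.5 m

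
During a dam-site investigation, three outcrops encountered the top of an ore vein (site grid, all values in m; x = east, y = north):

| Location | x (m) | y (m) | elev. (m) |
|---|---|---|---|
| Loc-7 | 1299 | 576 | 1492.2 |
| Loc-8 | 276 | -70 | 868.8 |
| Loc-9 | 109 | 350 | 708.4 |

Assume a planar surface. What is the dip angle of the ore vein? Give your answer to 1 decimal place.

Two edge vectors: Loc-7→Loc-8 = (-1023, -646, -623.4), Loc-7→Loc-9 = (-1190, -226, -783.8).
Normal n = (Loc-7→Loc-8) × (Loc-7→Loc-9) = (365446.4, -59981.4, -537542).
So ∂z/∂x = −n_x/n_z = 0.67985 and ∂z/∂y = −n_y/n_z = −0.11158.
Gradient magnitude |∇z| = √(a² + b²) = √(0.46219 + 0.01245) = 0.68894.
True dip = arctan(0.68894) = 34.6°, dipping toward W (azimuth ≈ 279°).

34.6°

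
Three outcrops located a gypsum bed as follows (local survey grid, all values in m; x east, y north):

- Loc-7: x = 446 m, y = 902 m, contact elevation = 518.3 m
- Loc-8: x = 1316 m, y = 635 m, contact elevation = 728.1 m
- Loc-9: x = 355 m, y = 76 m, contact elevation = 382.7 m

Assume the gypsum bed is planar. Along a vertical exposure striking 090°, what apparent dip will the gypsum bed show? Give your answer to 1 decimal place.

Two edge vectors: Loc-7→Loc-8 = (870, -267, 209.8), Loc-7→Loc-9 = (-91, -826, -135.6).
Normal n = (Loc-7→Loc-8) × (Loc-7→Loc-9) = (209500, 98880.2, -742917).
So ∂z/∂x = −n_x/n_z = 0.28200 and ∂z/∂y = −n_y/n_z = 0.13310.
Unit vector along 090° is (sin 90°, cos 90°) = (1.0000, 0.0000).
Slope in that direction = a·(1.0000) + b·(0.0000) = 0.28200.
Apparent dip = arctan|0.28200| = 15.7° (true dip is 17.3°, so apparent ≤ true as expected).

15.7°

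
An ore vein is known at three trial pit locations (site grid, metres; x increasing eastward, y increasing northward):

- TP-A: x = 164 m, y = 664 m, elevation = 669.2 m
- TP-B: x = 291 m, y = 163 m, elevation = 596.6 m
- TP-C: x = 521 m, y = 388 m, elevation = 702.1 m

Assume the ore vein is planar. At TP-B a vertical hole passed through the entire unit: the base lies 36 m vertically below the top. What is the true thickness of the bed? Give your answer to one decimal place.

34.2 m

Let the plane be z = a·x + b·y + c.
TP-B−TP-A: 127a − 501b = −72.6;  TP-C−TP-A: 357a − 276b = 32.9.
Solving gives a = 0.25396, b = 0.20929.
|∇z| = √(a²+b²) = 0.32908, so dip δ = arctan(0.32908) = 18.22°.
True thickness = vertical thickness × cos δ = 36 × cos 18.22° = 34.2 m.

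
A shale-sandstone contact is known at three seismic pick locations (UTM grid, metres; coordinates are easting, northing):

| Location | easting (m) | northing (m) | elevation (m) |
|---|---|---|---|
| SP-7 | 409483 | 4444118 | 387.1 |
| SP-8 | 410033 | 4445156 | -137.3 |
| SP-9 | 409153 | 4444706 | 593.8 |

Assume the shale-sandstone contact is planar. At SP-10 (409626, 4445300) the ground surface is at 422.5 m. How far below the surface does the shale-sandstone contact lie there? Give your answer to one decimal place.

253.1 m

Let the plane be z = a·easting + b·northing + c.
SP-8−SP-7: 550a + 1038b = −524.4;  SP-9−SP-7: −330a + 588b = 206.7.
Solving gives a = −0.785208577, b = −0.089147671.
Then c = 387.1 − a·409483 − b·4444118 = 718099.43.
At (409626, 4445300): z_contact = −321641.85 − 396288.14 + 718099.43 = 169.44 m.
Depth below ground = 422.5 − 169.44 = 253.1 m.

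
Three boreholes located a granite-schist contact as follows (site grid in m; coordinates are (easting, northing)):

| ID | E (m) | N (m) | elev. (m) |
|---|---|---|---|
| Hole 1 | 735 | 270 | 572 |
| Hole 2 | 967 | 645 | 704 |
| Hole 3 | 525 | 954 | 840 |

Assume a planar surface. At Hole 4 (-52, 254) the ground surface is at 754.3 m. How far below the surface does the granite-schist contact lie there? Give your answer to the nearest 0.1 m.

154.5 m

Two edge vectors: Hole 1→Hole 2 = (232, 375, 132), Hole 1→Hole 3 = (-210, 684, 268).
Normal n = (Hole 1→Hole 2) × (Hole 1→Hole 3) = (10212, -89896, 237438).
So ∂z/∂E = −n_x/n_z = −0.04301 and ∂z/∂N = −n_y/n_z = 0.37861.
Intercept c from Hole 1: 572 + 31.61 − 102.22 = 501.39.
At (-52, 254): z_contact = 2.24 + 96.17 + 501.39 = 599.79 m.
Depth below ground = 754.3 − 599.79 = 154.5 m.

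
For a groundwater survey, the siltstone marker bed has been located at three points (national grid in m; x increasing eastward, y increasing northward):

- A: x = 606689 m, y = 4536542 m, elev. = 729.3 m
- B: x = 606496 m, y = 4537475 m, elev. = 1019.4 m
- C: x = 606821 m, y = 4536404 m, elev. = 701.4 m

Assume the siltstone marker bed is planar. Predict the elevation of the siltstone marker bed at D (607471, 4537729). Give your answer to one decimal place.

Two edge vectors: A→B = (-193, 933, 290.1), A→C = (132, -138, -27.9).
Normal n = (A→B) × (A→C) = (14003.1, 32908.5, -96522).
So ∂z/∂x = −n_x/n_z = 0.145076770 and ∂z/∂y = −n_y/n_z = 0.340942997.
Intercept c from A: 729.3 − 88016.48 − 1546702.23 = −1633989.41.
At (607471, 4537729): z = 88129.9 + 1547106.9 − 1633989.41 = 1247.4 m.

1247.4 m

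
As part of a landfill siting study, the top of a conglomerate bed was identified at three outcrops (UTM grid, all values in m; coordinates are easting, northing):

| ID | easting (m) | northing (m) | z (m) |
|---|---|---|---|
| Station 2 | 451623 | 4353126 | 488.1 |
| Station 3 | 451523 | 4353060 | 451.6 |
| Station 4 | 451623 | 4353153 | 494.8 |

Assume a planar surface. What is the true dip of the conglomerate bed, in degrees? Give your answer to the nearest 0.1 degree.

Two edge vectors: Station 2→Station 3 = (-100, -66, -36.5), Station 2→Station 4 = (0, 27, 6.7).
Normal n = (Station 2→Station 3) × (Station 2→Station 4) = (543.3, 670, -2700).
So ∂z/∂easting = −n_x/n_z = 0.20122 and ∂z/∂northing = −n_y/n_z = 0.24815.
Gradient magnitude |∇z| = √(a² + b²) = √(0.04049 + 0.06158) = 0.31948.
True dip = arctan(0.31948) = 17.7°, dipping toward SW (azimuth ≈ 219°).

17.7°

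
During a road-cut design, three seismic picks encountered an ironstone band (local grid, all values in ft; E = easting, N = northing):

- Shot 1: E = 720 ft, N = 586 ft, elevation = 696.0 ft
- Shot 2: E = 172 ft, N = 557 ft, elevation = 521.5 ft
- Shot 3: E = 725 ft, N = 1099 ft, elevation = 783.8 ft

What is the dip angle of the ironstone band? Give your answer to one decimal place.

19.4°

Let the plane be z = a·E + b·N + c.
Shot 2−Shot 1: −548a − 29b = −174.5;  Shot 3−Shot 1: 5a + 513b = 87.8.
Solving gives a = 0.30953, b = 0.16813.
Gradient magnitude |∇z| = √(a² + b²) = √(0.09581 + 0.02827) = 0.35225.
True dip = arctan(0.35225) = 19.4°, dipping toward WSW (azimuth ≈ 241°).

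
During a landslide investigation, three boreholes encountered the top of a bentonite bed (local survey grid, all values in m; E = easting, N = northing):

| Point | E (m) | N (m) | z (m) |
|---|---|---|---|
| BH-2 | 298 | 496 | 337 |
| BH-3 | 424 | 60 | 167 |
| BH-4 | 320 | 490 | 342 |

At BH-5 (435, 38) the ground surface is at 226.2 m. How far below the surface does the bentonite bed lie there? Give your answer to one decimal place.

66.1 m

Let the plane be z = a·E + b·N + c.
BH-3−BH-2: 126a − 436b = −170;  BH-4−BH-2: 22a − 6b = 5.
Solving gives a = 0.36215, b = 0.49457.
Then c = 337 − a·298 − b·496 = −16.23.
At (435, 38): z_contact = 157.54 + 18.79 − 16.23 = 160.10 m.
Depth below ground = 226.2 − 160.10 = 66.1 m.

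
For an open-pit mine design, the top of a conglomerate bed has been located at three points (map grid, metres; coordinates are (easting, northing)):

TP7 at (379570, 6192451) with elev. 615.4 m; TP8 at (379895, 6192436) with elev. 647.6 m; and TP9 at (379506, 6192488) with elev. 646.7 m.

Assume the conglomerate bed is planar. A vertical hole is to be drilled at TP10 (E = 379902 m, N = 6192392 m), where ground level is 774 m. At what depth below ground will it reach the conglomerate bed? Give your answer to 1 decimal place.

174.0 m

Two edge vectors: TP7→TP8 = (325, -15, 32.2), TP7→TP9 = (-64, 37, 31.3).
Normal n = (TP7→TP8) × (TP7→TP9) = (-1660.9, -12233.3, 11065).
So ∂z/∂E = −n_x/n_z = 0.150103931 and ∂z/∂N = −n_y/n_z = 1.105585178.
Intercept c from TP7: 615.4 − 56974.95 − 6846282.04 = −6902641.59.
At (379902, 6192392): z_contact = 57024.78 + 6846216.81 − 6902641.59 = 600.00 m.
Depth below ground = 774 − 600.00 = 174.0 m.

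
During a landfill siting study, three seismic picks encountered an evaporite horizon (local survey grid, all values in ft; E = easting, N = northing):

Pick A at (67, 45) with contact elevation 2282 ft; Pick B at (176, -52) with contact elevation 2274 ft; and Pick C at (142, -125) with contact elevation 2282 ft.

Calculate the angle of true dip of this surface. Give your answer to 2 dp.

7.52°

Let the plane be z = a·E + b·N + c.
Pick B−Pick A: 109a − 97b = −8;  Pick C−Pick A: 75a − 170b = 0.
Solving gives a = −0.12084, b = −0.05331.
Gradient magnitude |∇z| = √(a² + b²) = √(0.01460 + 0.00284) = 0.13207.
True dip = arctan(0.13207) = 7.52°, dipping toward ENE (azimuth ≈ 066°).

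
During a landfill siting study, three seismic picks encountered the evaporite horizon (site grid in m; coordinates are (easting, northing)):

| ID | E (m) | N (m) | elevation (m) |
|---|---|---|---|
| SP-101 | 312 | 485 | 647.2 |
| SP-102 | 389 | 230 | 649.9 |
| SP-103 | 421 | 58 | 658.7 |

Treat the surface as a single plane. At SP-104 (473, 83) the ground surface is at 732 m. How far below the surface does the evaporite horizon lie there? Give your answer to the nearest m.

94 m

Two edge vectors: SP-101→SP-102 = (77, -255, 2.7), SP-101→SP-103 = (109, -427, 11.5).
Normal n = (SP-101→SP-102) × (SP-101→SP-103) = (-1779.6, -591.2, -5084).
So ∂z/∂E = −n_x/n_z = −0.35004 and ∂z/∂N = −n_y/n_z = −0.11629.
Intercept c from SP-101: 647.2 + 109.21 + 56.40 = 812.81.
At (473, 83): z_contact = −165.6 − 9.7 + 812.81 = 637.6 m.
Depth below ground = 732 − 637.6 = 94 m.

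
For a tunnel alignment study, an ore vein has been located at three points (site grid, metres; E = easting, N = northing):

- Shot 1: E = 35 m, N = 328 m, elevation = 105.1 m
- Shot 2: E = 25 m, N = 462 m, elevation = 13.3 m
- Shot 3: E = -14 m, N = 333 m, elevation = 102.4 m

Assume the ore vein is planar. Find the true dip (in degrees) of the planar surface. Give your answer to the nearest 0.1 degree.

34.5°

Two edge vectors: Shot 1→Shot 2 = (-10, 134, -91.8), Shot 1→Shot 3 = (-49, 5, -2.7).
Normal n = (Shot 1→Shot 2) × (Shot 1→Shot 3) = (97.2, 4471.2, 6516).
So ∂z/∂E = −n_x/n_z = −0.01492 and ∂z/∂N = −n_y/n_z = −0.68619.
Gradient magnitude |∇z| = √(a² + b²) = √(0.00022 + 0.47085) = 0.68635.
True dip = arctan(0.68635) = 34.5°, dipping toward N (azimuth ≈ 001°).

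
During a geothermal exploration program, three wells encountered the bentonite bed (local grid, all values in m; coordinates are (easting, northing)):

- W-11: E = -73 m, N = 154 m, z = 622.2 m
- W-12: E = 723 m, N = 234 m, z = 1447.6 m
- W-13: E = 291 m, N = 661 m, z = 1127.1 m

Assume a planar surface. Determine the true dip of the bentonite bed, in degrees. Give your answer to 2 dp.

Let the plane be z = a·E + b·N + c.
W-12−W-11: 796a + 80b = 825.4;  W-13−W-11: 364a + 507b = 504.9.
Solving gives a = 1.00970, b = 0.27094.
Gradient magnitude |∇z| = √(a² + b²) = √(1.01950 + 0.07341) = 1.04542.
True dip = arctan(1.04542) = 46.27°, dipping toward WSW (azimuth ≈ 255°).

46.27°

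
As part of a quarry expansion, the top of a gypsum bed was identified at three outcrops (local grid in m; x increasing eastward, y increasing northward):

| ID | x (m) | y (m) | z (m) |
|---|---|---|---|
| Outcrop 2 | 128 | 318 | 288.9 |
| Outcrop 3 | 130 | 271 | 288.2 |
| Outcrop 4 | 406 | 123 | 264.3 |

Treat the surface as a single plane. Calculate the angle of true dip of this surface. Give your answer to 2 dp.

Two edge vectors: Outcrop 2→Outcrop 3 = (2, -47, -0.7), Outcrop 2→Outcrop 4 = (278, -195, -24.6).
Normal n = (Outcrop 2→Outcrop 3) × (Outcrop 2→Outcrop 4) = (1019.7, -145.4, 12676).
So ∂z/∂x = −n_x/n_z = −0.08044 and ∂z/∂y = −n_y/n_z = 0.01147.
Gradient magnitude |∇z| = √(a² + b²) = √(0.00647 + 0.00013) = 0.08126.
True dip = arctan(0.08126) = 4.65°, dipping toward E (azimuth ≈ 098°).

4.65°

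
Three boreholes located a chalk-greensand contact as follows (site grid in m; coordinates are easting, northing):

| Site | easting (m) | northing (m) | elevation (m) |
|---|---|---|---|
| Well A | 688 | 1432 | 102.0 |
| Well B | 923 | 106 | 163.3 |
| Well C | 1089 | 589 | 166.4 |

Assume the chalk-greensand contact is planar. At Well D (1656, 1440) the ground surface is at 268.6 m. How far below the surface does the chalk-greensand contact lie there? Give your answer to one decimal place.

69.0 m

Two edge vectors: Well A→Well B = (235, -1326, 61.3), Well A→Well C = (401, -843, 64.4).
Normal n = (Well A→Well B) × (Well A→Well C) = (-33718.5, 9447.3, 333621).
So ∂z/∂easting = −n_x/n_z = 0.101068 and ∂z/∂northing = −n_y/n_z = −0.028317.
Intercept c from Well A: 102 − 69.53 + 40.55 = 73.02.
At (1656, 1440): z_contact = 167.37 − 40.78 + 73.02 = 199.61 m.
Depth below ground = 268.6 − 199.61 = 69.0 m.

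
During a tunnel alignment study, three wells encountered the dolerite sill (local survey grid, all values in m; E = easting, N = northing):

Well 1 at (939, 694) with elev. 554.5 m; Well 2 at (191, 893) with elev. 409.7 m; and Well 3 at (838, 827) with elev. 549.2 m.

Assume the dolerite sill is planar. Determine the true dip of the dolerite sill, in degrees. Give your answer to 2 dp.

Let the plane be z = a·E + b·N + c.
Well 2−Well 1: −748a + 199b = −144.8;  Well 3−Well 1: −101a + 133b = −5.3.
Solving gives a = 0.22931, b = 0.13429.
Gradient magnitude |∇z| = √(a² + b²) = √(0.05258 + 0.01803) = 0.26574.
True dip = arctan(0.26574) = 14.88°, dipping toward WSW (azimuth ≈ 240°).

14.88°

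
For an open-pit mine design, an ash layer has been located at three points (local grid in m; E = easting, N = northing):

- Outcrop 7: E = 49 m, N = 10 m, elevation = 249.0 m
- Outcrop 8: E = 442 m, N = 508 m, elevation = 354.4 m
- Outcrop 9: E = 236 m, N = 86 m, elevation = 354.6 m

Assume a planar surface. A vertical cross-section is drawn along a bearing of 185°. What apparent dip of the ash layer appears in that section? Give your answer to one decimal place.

15.7°

Let the plane be z = a·E + b·N + c.
Outcrop 8−Outcrop 7: 393a + 498b = 105.4;  Outcrop 9−Outcrop 7: 187a + 76b = 105.6.
Solving gives a = 0.70471, b = −0.34448.
Unit vector along 185° is (sin 185°, cos 185°) = (-0.0872, -0.9962).
Slope in that direction = a·(-0.0872) + b·(-0.9962) = 0.28175.
Apparent dip = arctan|0.28175| = 15.7° (true dip is 38.1°, so apparent ≤ true as expected).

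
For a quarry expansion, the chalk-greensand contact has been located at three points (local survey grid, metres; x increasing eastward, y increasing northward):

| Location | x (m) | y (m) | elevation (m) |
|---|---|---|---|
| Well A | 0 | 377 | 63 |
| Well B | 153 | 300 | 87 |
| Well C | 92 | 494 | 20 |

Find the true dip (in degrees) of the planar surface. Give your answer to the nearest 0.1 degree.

19.4°

Let the plane be z = a·x + b·y + c.
Well B−Well A: 153a − 77b = 24;  Well C−Well A: 92a + 117b = −43.
Solving gives a = −0.02013, b = −0.35169.
Gradient magnitude |∇z| = √(a² + b²) = √(0.00041 + 0.12369) = 0.35227.
True dip = arctan(0.35227) = 19.4°, dipping toward N (azimuth ≈ 003°).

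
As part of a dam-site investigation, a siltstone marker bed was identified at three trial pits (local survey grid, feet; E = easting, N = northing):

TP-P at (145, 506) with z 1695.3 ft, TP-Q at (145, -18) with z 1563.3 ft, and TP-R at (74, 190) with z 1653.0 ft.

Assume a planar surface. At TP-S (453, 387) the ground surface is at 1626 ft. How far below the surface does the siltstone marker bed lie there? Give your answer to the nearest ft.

122 ft

Two edge vectors: TP-P→TP-Q = (0, -524, -132), TP-P→TP-R = (-71, -316, -42.3).
Normal n = (TP-P→TP-Q) × (TP-P→TP-R) = (-19546.8, 9372, -37204).
So ∂z/∂E = −n_x/n_z = −0.52540 and ∂z/∂N = −n_y/n_z = 0.25191.
Intercept c from TP-P: 1695.3 + 76.18 − 127.47 = 1644.02.
At (453, 387): z_contact = −238.0 + 97.5 + 1644.02 = 1503.5 ft.
Depth below ground = 1626 − 1503.5 = 122 ft.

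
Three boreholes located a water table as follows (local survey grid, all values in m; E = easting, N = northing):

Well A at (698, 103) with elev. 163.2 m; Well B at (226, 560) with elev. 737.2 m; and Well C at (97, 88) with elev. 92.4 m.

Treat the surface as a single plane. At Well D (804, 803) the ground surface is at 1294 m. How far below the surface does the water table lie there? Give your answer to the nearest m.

Let the plane be z = a·E + b·N + c.
Well B−Well A: −472a + 457b = 574;  Well C−Well A: −601a − 15b = −70.8.
Solving gives a = 0.08428, b = 1.34307.
Then c = 163.2 − a·698 − b·103 = −33.97.
At (804, 803): z_contact = 67.8 + 1078.5 − 33.97 = 1112.3 m.
Depth below ground = 1294 − 1112.3 = 182 m.

182 m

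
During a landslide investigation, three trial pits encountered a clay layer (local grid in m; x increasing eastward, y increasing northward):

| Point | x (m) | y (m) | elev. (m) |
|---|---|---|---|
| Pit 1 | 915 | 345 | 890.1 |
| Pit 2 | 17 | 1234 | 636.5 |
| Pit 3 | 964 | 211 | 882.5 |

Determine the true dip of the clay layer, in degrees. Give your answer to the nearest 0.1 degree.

30.4°

Two edge vectors: Pit 1→Pit 2 = (-898, 889, -253.6), Pit 1→Pit 3 = (49, -134, -7.6).
Normal n = (Pit 1→Pit 2) × (Pit 1→Pit 3) = (-40738.8, -19251.2, 76771).
So ∂z/∂x = −n_x/n_z = 0.53065 and ∂z/∂y = −n_y/n_z = 0.25076.
Gradient magnitude |∇z| = √(a² + b²) = √(0.28159 + 0.06288) = 0.58692.
True dip = arctan(0.58692) = 30.4°, dipping toward WSW (azimuth ≈ 245°).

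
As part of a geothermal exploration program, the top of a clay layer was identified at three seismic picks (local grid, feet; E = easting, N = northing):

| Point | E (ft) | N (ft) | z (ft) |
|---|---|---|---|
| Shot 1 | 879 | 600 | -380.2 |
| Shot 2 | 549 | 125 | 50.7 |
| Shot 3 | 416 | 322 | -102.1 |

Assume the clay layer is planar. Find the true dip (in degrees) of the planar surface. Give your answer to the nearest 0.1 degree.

Let the plane be z = a·E + b·N + c.
Shot 2−Shot 1: −330a − 475b = 430.9;  Shot 3−Shot 1: −463a − 278b = 278.1.
Solving gives a = −0.09601, b = −0.84045.
Gradient magnitude |∇z| = √(a² + b²) = √(0.00922 + 0.70636) = 0.84592.
True dip = arctan(0.84592) = 40.2°, dipping toward N (azimuth ≈ 007°).

40.2°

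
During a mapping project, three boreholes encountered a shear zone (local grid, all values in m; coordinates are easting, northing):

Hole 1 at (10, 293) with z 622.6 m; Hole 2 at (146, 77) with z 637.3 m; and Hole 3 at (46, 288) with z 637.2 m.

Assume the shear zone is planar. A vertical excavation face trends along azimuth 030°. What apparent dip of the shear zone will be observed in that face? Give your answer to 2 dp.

Let the plane be z = a·easting + b·northing + c.
Hole 2−Hole 1: 136a − 216b = 14.7;  Hole 3−Hole 1: 36a − 5b = 14.6.
Solving gives a = 0.43406, b = 0.20524.
Unit vector along 030° is (sin 30°, cos 30°) = (0.5000, 0.8660).
Slope in that direction = a·(0.5000) + b·(0.8660) = 0.39478.
Apparent dip = arctan|0.39478| = 21.54° (true dip is 25.6°, so apparent ≤ true as expected).

21.54°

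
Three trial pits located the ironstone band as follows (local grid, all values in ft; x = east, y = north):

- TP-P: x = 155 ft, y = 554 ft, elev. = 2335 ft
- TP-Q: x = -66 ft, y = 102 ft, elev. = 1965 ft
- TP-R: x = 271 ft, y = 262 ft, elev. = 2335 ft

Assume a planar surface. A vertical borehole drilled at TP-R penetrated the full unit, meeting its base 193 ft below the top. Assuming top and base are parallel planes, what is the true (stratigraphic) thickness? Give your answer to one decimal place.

Two edge vectors: TP-P→TP-Q = (-221, -452, -370), TP-P→TP-R = (116, -292, 0).
Normal n = (TP-P→TP-Q) × (TP-P→TP-R) = (-108040, -42920, 116964).
So ∂z/∂x = −n_x/n_z = 0.92370 and ∂z/∂y = −n_y/n_z = 0.36695.
|∇z| = √(a²+b²) = 0.99392, so dip δ = arctan(0.99392) = 44.83°.
True thickness = vertical thickness × cos δ = 193 × cos 44.83° = 136.9 ft.

136.9 ft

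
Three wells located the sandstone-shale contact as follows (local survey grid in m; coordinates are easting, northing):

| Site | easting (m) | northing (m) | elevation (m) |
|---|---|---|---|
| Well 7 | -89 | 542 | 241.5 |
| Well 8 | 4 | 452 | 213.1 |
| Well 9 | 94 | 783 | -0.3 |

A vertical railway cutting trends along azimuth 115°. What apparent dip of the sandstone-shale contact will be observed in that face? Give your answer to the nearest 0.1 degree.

25.6°

Let the plane be z = a·easting + b·northing + c.
Well 8−Well 7: 93a − 90b = −28.4;  Well 9−Well 7: 183a + 241b = −241.8.
Solving gives a = −0.73570, b = −0.44467.
Unit vector along 115° is (sin 115°, cos 115°) = (0.9063, -0.4226).
Slope in that direction = a·(0.9063) + b·(-0.4226) = −0.47885.
Apparent dip = arctan|0.47885| = 25.6° (true dip is 40.7°, so apparent ≤ true as expected).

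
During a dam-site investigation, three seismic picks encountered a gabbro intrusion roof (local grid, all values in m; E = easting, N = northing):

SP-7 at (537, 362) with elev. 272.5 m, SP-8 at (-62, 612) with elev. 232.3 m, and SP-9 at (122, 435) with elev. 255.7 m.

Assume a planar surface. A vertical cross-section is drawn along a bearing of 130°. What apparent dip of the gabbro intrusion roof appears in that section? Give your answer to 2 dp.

4.97°

Two edge vectors: SP-7→SP-8 = (-599, 250, -40.2), SP-7→SP-9 = (-415, 73, -16.8).
Normal n = (SP-7→SP-8) × (SP-7→SP-9) = (-1265.4, 6619.8, 60023).
So ∂z/∂E = −n_x/n_z = 0.02108 and ∂z/∂N = −n_y/n_z = −0.11029.
Unit vector along 130° is (sin 130°, cos 130°) = (0.7660, -0.6428).
Slope in that direction = a·(0.7660) + b·(-0.6428) = 0.08704.
Apparent dip = arctan|0.08704| = 4.97° (true dip is 6.4°, so apparent ≤ true as expected).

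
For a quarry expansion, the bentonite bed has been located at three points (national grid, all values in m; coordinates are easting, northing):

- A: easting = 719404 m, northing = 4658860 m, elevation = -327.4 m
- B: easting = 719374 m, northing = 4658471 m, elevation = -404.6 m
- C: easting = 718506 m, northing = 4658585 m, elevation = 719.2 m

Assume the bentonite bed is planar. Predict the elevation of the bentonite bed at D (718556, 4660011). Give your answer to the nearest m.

Let the plane be z = a·easting + b·northing + c.
B−A: −30a − 389b = −77.2;  C−A: −898a − 275b = 1046.6.
Solving gives a = −1.25591488, b = 0.29531477.
Then c = -327.4 − a·719404 − b·4658860 = −472647.39.
At (718556, 4660011): z = −902445.2 + 1376170.1 − 472647.39 = 1077.5 m.

1078 m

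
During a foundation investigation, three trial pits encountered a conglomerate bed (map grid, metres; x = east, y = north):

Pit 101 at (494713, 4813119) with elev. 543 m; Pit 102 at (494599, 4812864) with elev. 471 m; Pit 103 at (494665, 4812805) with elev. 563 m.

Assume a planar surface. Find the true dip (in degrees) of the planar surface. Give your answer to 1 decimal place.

50.2°

Let the plane be z = a·x + b·y + c.
Pit 102−Pit 101: −114a − 255b = −72;  Pit 103−Pit 101: −48a − 314b = 20.
Solving gives a = 1.17626, b = −0.24350.
Gradient magnitude |∇z| = √(a² + b²) = √(1.38359 + 0.05929) = 1.20120.
True dip = arctan(1.20120) = 50.2°, dipping toward WNW (azimuth ≈ 282°).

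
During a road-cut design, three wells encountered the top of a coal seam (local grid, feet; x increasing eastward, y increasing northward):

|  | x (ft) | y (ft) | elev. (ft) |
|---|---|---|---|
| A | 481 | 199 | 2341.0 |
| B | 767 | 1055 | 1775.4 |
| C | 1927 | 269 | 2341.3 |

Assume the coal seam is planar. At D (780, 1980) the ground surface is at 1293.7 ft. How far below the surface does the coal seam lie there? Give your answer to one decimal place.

139.2 ft

Let the plane be z = a·x + b·y + c.
B−A: 286a + 856b = −565.6;  C−A: 1446a + 70b = 0.3.
Solving gives a = 0.032723, b = −0.671681.
Then c = 2341 − a·481 − b·199 = 2458.92.
At (780, 1980): z_contact = 25.52 − 1329.93 + 2458.92 = 1154.52 ft.
Depth below ground = 1293.7 − 1154.52 = 139.2 ft.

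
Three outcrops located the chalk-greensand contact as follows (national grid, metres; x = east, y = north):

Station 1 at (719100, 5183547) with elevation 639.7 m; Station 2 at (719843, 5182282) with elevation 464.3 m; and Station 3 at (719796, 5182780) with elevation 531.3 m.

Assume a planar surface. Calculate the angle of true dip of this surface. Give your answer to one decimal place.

Let the plane be z = a·x + b·y + c.
Station 2−Station 1: 743a − 1265b = −175.4;  Station 3−Station 1: 696a − 767b = −108.4.
Solving gives a = −0.00835, b = 0.13375.
Gradient magnitude |∇z| = √(a² + b²) = √(0.00007 + 0.01789) = 0.13401.
True dip = arctan(0.13401) = 7.6°, dipping toward S (azimuth ≈ 176°).

7.6°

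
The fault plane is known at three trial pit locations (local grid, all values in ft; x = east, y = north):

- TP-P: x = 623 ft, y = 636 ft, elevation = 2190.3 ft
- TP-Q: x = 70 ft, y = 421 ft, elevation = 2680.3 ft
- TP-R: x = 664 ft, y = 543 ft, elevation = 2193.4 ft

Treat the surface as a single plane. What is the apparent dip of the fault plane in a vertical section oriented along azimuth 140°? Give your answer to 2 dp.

11.41°

Two edge vectors: TP-P→TP-Q = (-553, -215, 490), TP-P→TP-R = (41, -93, 3.1).
Normal n = (TP-P→TP-Q) × (TP-P→TP-R) = (44903.5, 21804.3, 60244).
So ∂z/∂x = −n_x/n_z = −0.74536 and ∂z/∂y = −n_y/n_z = −0.36193.
Unit vector along 140° is (sin 140°, cos 140°) = (0.6428, -0.7660).
Slope in that direction = a·(0.6428) + b·(-0.7660) = −0.20185.
Apparent dip = arctan|0.20185| = 11.41° (true dip is 39.6°, so apparent ≤ true as expected).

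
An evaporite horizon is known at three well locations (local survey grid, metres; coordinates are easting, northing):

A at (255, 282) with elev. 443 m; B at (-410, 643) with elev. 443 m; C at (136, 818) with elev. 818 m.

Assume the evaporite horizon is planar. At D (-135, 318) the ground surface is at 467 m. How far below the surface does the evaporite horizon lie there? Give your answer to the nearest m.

Two edge vectors: A→B = (-665, 361, 0), A→C = (-119, 536, 375).
Normal n = (A→B) × (A→C) = (135375, 249375, -313481).
So ∂z/∂easting = −n_x/n_z = 0.43184 and ∂z/∂northing = −n_y/n_z = 0.79550.
Intercept c from A: 443 − 110.12 − 224.33 = 108.55.
At (-135, 318): z_contact = −58.3 + 253.0 + 108.55 = 303.2 m.
Depth below ground = 467 − 303.2 = 164 m.

164 m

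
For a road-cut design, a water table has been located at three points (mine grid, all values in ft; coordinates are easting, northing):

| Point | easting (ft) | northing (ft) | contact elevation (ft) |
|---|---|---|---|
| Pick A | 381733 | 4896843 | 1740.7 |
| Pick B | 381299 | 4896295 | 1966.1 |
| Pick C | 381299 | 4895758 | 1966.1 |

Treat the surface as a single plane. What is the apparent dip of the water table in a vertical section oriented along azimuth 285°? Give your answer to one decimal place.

Let the plane be z = a·easting + b·northing + c.
Pick B−Pick A: −434a − 548b = 225.4;  Pick C−Pick A: −434a − 1085b = 225.4.
Solving gives a = −0.51935, b = 0.00000.
Unit vector along 285° is (sin 285°, cos 285°) = (-0.9659, 0.2588).
Slope in that direction = a·(-0.9659) + b·(0.2588) = 0.50166.
Apparent dip = arctan|0.50166| = 26.6° (true dip is 27.4°, so apparent ≤ true as expected).

26.6°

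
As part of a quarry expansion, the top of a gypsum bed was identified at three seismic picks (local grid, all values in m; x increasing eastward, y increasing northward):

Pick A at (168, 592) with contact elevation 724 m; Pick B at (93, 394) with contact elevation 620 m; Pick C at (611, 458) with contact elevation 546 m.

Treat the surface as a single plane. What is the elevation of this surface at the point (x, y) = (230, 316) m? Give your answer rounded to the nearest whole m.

543 m

Two edge vectors: Pick A→Pick B = (-75, -198, -104), Pick A→Pick C = (443, -134, -178).
Normal n = (Pick A→Pick B) × (Pick A→Pick C) = (21308, -59422, 97764).
So ∂z/∂x = −n_x/n_z = −0.21795 and ∂z/∂y = −n_y/n_z = 0.60781.
Intercept c from Pick A: 724 + 36.62 − 359.82 = 400.79.
At (230, 316): z = −50.1 + 192.1 + 400.79 = 542.7 m.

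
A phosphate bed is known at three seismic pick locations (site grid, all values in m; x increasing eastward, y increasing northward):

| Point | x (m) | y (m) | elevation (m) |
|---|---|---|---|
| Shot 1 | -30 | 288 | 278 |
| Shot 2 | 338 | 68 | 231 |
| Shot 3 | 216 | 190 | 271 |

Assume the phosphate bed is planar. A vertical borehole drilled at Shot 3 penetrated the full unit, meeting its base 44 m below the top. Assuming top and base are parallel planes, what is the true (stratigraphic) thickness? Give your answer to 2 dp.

38.94 m

Two edge vectors: Shot 1→Shot 2 = (368, -220, -47), Shot 1→Shot 3 = (246, -98, -7).
Normal n = (Shot 1→Shot 2) × (Shot 1→Shot 3) = (-3066, -8986, 18056).
So ∂z/∂x = −n_x/n_z = 0.16981 and ∂z/∂y = −n_y/n_z = 0.49767.
|∇z| = √(a²+b²) = 0.52585, so dip δ = arctan(0.52585) = 27.74°.
True thickness = vertical thickness × cos δ = 44 × cos 27.74° = 38.94 m.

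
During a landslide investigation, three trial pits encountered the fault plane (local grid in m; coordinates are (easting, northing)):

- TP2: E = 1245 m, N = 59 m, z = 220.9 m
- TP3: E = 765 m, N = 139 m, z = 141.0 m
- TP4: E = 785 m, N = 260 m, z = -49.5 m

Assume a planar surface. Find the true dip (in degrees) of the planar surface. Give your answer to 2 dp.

Let the plane be z = a·E + b·N + c.
TP3−TP2: −480a + 80b = −79.9;  TP4−TP2: −460a + 201b = −270.4.
Solving gives a = −0.09337, b = −1.55895.
Gradient magnitude |∇z| = √(a² + b²) = √(0.00872 + 2.43032) = 1.56174.
True dip = arctan(1.56174) = 57.37°, dipping toward N (azimuth ≈ 003°).

57.37°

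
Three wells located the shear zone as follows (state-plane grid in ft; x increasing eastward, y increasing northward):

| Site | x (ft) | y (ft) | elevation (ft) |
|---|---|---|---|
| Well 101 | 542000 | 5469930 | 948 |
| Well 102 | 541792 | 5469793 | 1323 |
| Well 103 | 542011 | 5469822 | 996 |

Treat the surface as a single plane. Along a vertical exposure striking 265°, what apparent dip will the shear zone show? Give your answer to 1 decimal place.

Two edge vectors: Well 101→Well 102 = (-208, -137, 375), Well 101→Well 103 = (11, -108, 48).
Normal n = (Well 101→Well 102) × (Well 101→Well 103) = (33924, 14109, 23971).
So ∂z/∂x = −n_x/n_z = −1.41521 and ∂z/∂y = −n_y/n_z = −0.58859.
Unit vector along 265° is (sin 265°, cos 265°) = (-0.9962, -0.0872).
Slope in that direction = a·(-0.9962) + b·(-0.0872) = 1.46112.
Apparent dip = arctan|1.46112| = 55.6° (true dip is 56.9°, so apparent ≤ true as expected).

55.6°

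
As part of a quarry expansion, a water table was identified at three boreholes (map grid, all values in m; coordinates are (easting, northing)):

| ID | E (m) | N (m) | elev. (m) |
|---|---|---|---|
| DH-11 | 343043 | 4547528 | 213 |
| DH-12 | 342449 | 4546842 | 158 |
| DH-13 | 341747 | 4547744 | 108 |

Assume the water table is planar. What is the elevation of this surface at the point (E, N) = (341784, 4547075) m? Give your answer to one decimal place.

Let the plane be z = a·E + b·N + c.
DH-12−DH-11: −594a − 686b = −55;  DH-13−DH-11: −1296a + 216b = −105.
Solving gives a = 0.082478179, b = 0.008757962.
Then c = 213 − a·343043 − b·4547528 = −67907.64.
At (341784, 4547075): z = 28189.7 + 39823.1 − 67907.64 = 105.2 m.

105.2 m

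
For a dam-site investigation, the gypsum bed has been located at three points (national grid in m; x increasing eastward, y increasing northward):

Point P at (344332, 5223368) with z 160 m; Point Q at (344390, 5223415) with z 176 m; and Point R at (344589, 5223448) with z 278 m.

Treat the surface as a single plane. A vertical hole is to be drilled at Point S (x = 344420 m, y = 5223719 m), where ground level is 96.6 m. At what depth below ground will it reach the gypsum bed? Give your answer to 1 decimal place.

15.0 m

Let the plane be z = a·x + b·y + c.
Point Q−Point P: 58a + 47b = 16;  Point R−Point P: 257a + 80b = 118.
Solving gives a = 0.573464175, b = −0.367253663.
Then c = 160 − a·344332 − b·5223368 = 1720998.97.
At (344420, 5223719): z_contact = 197512.53 − 1918429.94 + 1720998.97 = 81.56 m.
Depth below ground = 96.6 − 81.56 = 15.0 m.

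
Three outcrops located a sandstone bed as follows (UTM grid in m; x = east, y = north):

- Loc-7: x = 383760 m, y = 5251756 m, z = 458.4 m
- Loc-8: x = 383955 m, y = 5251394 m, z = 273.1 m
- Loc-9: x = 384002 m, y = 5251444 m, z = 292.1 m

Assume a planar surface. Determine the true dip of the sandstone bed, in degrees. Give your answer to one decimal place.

Let the plane be z = a·x + b·y + c.
Loc-8−Loc-7: 195a − 362b = −185.3;  Loc-9−Loc-7: 242a − 312b = −166.3.
Solving gives a = −0.08919, b = 0.46384.
Gradient magnitude |∇z| = √(a² + b²) = √(0.00795 + 0.21514) = 0.47233.
True dip = arctan(0.47233) = 25.3°, dipping toward S (azimuth ≈ 169°).

25.3°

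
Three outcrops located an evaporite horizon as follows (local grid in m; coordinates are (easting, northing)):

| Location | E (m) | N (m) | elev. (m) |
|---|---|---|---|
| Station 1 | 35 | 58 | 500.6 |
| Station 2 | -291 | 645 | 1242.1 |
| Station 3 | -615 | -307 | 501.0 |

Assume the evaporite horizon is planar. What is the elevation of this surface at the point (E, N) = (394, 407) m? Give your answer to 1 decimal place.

Let the plane be z = a·E + b·N + c.
Station 2−Station 1: −326a + 587b = 741.5;  Station 3−Station 1: −650a − 365b = 0.4.
Solving gives a = −0.54118, b = 0.96265.
Then c = 500.6 − a·35 − b·58 = 463.71.
At (394, 407): z = −213.2 + 391.8 + 463.71 = 642.3 m.

642.3 m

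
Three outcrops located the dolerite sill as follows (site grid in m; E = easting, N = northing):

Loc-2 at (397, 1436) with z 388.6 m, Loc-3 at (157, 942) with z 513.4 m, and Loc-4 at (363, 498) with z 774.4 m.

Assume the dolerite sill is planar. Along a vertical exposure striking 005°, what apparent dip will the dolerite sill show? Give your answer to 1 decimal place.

21.4°

Two edge vectors: Loc-2→Loc-3 = (-240, -494, 124.8), Loc-2→Loc-4 = (-34, -938, 385.8).
Normal n = (Loc-2→Loc-3) × (Loc-2→Loc-4) = (-73522.8, 88348.8, 208324).
So ∂z/∂E = −n_x/n_z = 0.35293 and ∂z/∂N = −n_y/n_z = −0.42409.
Unit vector along 005° is (sin 5°, cos 5°) = (0.0872, 0.9962).
Slope in that direction = a·(0.0872) + b·(0.9962) = −0.39172.
Apparent dip = arctan|0.39172| = 21.4° (true dip is 28.9°, so apparent ≤ true as expected).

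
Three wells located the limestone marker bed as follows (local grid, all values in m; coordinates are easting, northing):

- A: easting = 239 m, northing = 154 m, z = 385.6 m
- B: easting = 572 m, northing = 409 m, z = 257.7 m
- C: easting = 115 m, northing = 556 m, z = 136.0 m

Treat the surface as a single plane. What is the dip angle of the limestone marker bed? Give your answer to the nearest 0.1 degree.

31.1°

Let the plane be z = a·easting + b·northing + c.
B−A: 333a + 255b = −127.9;  C−A: −124a + 402b = −249.6.
Solving gives a = 0.07392, b = −0.59810.
Gradient magnitude |∇z| = √(a² + b²) = √(0.00546 + 0.35772) = 0.60265.
True dip = arctan(0.60265) = 31.1°, dipping toward N (azimuth ≈ 353°).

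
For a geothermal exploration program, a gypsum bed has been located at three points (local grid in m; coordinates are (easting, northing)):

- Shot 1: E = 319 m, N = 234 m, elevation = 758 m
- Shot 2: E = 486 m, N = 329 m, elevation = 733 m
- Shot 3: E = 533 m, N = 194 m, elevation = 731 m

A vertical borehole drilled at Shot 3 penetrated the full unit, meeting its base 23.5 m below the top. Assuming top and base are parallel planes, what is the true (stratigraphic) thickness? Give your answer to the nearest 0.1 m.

23.3 m

Let the plane be z = a·E + b·N + c.
Shot 2−Shot 1: 167a + 95b = −25;  Shot 3−Shot 1: 214a − 40b = −27.
Solving gives a = −0.13199, b = −0.03114.
|∇z| = √(a²+b²) = 0.13561, so dip δ = arctan(0.13561) = 7.72°.
True thickness = vertical thickness × cos δ = 23.5 × cos 7.72° = 23.3 m.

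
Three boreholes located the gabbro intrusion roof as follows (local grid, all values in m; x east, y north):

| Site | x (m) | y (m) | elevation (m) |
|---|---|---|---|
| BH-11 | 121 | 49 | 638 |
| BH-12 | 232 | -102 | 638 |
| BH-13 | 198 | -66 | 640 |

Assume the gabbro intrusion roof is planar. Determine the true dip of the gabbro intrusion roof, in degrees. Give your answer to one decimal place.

Let the plane be z = a·x + b·y + c.
BH-12−BH-11: 111a − 151b = 0;  BH-13−BH-11: 77a − 115b = 2.
Solving gives a = −0.26538, b = −0.19508.
Gradient magnitude |∇z| = √(a² + b²) = √(0.07043 + 0.03806) = 0.32936.
True dip = arctan(0.32936) = 18.2°, dipping toward NE (azimuth ≈ 054°).

18.2°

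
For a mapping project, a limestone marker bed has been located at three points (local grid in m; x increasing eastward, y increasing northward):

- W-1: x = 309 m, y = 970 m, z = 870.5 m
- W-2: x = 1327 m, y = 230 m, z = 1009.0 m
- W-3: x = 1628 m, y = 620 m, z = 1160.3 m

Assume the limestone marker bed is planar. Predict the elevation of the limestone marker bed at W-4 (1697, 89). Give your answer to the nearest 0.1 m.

Two edge vectors: W-1→W-2 = (1018, -740, 138.5), W-1→W-3 = (1319, -350, 289.8).
Normal n = (W-1→W-2) × (W-1→W-3) = (-165977, -112334.9, 619760).
So ∂z/∂x = −n_x/n_z = 0.267809 and ∂z/∂y = −n_y/n_z = 0.181255.
Intercept c from W-1: 870.5 − 82.75 − 175.82 = 611.93.
At (1697, 89): z = 454.5 + 16.1 + 611.93 = 1082.5 m.

1082.5 m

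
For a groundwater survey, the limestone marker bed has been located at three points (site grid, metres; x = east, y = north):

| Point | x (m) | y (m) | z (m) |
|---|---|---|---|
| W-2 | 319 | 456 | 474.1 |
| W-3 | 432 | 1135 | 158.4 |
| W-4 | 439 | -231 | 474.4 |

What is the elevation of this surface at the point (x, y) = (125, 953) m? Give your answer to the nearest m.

620 m

Two edge vectors: W-2→W-3 = (113, 679, -315.7), W-2→W-4 = (120, -687, 0.3).
Normal n = (W-2→W-3) × (W-2→W-4) = (-216682.2, -37917.9, -159111).
So ∂z/∂x = −n_x/n_z = −1.36183 and ∂z/∂y = −n_y/n_z = −0.23831.
Intercept c from W-2: 474.1 + 434.42 + 108.67 = 1017.19.
At (125, 953): z = −170.2 − 227.1 + 1017.19 = 619.9 m.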